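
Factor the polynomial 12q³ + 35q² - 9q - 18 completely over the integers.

Among the possible rational roots, q = 3/4 is a root, so (4q - 3) divides it; the quotient is 3q² + 11q + 6.
The remaining quadratic factors as (q + 3)(3q + 2).

(3q + 2)(4q - 3)(q + 3)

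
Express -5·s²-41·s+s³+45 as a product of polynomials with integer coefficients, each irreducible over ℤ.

(s+5)·(s-1)·(s-9)

By the rational root theorem, s = 1 is a root, so (s-1) divides it; the quotient is s²-4·s-45.
The remaining quadratic factors as (s-9)(s+5).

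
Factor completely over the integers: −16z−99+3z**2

(3z+11)(z−9)

Need a pair with product 3·(−99) = −297 and sum −16: that's −27 and 11.
Split the middle term: 3z**2−27z + 11z−99 = 3z(z−9) + 11(z−9).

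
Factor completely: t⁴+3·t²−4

(t+1)·(t−1)·(t²+4)

Substitute u = t² to get a quadratic in u, then factor.
t²−1 is a difference of squares.
t²+4 is irreducible over ℤ (sum of squares).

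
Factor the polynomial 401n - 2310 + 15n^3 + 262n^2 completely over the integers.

(3n + 14)(5n - 11)(n + 15)

By the rational root theorem, n = -15 is a root, so (n + 15) divides it; the quotient is 15n^2 + 37n - 154.
The remaining quadratic factors as (3n + 14)(5n - 11).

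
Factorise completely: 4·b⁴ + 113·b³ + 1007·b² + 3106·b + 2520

(4·b + 5)·(b + 14)·(b + 4)·(b + 9)

Among the possible rational roots, b = −9 is a root, so (b + 9) divides it; the quotient is 4·b³ + 77·b² + 314·b + 280.
Next, b = −5/4 is a root, giving the factor (4·b + 5) and quotient b² + 18·b + 56.
The remaining quadratic factors as (b + 4)(b + 14).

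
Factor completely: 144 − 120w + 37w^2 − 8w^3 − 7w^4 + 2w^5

Trying the rational-root candidates, w = 3/2 is a root, so (2w − 3) is a factor; dividing leaves w^4 − 2w^3 − 7w^2 + 8w − 48.
Next, w = 4 is a root, giving the factor (w − 4) and quotient w^3 + 2w^2 + w + 12.
Next, w = −3 is a root, so (w + 3) divides it; the quotient is w^2 − w + 4.
The quadratic w^2 − w + 4 has discriminant −15 < 0 and is irreducible over ℤ.

(2w − 3)(w + 3)(w − 4)(w^2 − w + 4)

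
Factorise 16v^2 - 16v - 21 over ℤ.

(4v + 3)(4v - 7)

Need a pair with product 16·(-21) = -336 and sum -16: that's -28 and 12.
Split the middle term: 16v^2 - 28v + 12v - 21 = 4v(4v - 7) + 3(4v - 7).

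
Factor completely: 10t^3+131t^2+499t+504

(2t+9)(5t+8)(t+7)

Testing divisors of the constant over divisors of the leading coefficient, t = -7 is a root, so (t+7) divides it; the quotient is 10t^2+61t+72.
The remaining quadratic factors as (2t+9)(5t+8).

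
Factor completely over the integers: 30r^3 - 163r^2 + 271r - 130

Among the possible rational roots, r = 13/5 is a root, giving the factor (5r - 13) and quotient 6r^2 - 17r + 10.
The remaining quadratic factors as (6r - 5)(r - 2).

(5r - 13)(6r - 5)(r - 2)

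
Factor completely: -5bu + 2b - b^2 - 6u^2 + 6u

-(b + 2u - 2)(b + 3u)

Group: -b(b + 2u - 2) - 3u(b + 2u - 2); both groups contain (b + 2u - 2).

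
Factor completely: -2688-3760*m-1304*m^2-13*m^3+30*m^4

(5*m+12)*(6*m+7)*(m+4)*(m-8)

By the rational root theorem, m = -4 is a root, so (m+4) is a factor; dividing leaves 30*m^3-133*m^2-772*m-672.
Then m = -7/6 is a root, giving the factor (6*m+7) and quotient 5*m^2-28*m-96.
The remaining quadratic factors as (m-8)(5*m+12).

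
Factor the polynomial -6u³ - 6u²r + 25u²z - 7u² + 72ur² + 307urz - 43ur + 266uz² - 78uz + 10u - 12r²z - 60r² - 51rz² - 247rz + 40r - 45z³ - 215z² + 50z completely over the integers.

Group: 6u(-u² - ur + 4uz - 2u + 12r² + 51rz - 8r + 45z² - 10z) + (-z - 5)(-u² - ur + 4uz - 2u + 12r² + 51rz - 8r + 45z² - 10z); both groups contain (-u² - ur + 4uz - 2u + 12r² + 51rz - 8r + 45z² - 10z), so (6u - z - 5) is a factor with cofactor -u² - ur + 4uz - 2u + 12r² + 51rz - 8r + 45z² - 10z.
The cofactor groups again: -u² - ur + 4uz - 2u + 12r² + 51rz - 8r + 45z² - 10z = -u(u + 4r + 5z) + (3r + 9z - 2)(u + 4r + 5z); both groups contain (u + 4r + 5z), giving -(u - 3r - 9z + 2)(u + 4r + 5z).

-(u - 3r - 9z + 2)(u + 4r + 5z)(6u - z - 5)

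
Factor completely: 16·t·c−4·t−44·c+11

Group as (16·t·c−4·t) + (−44·c+11) = 4·t·(4·c−1) − 11·(4·c−1).
Both groups share the factor (4·c−1).

(4·c−1)·(4·t−11)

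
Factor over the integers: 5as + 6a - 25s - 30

(5s + 6)(a - 5)

Group as (5as + 6a) + (-25s - 30) = a(5s + 6) - 5(5s + 6).
Both groups share the factor (5s + 6).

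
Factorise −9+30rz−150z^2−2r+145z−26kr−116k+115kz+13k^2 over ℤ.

(13k−15z+1)(k−2r+10z−9)

Group: k(13k−15z+1) + (−2r+10z−9)(13k−15z+1); both groups contain (13k−15z+1).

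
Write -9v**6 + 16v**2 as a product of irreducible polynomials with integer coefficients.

-v**2(3v**2 + 4)(3v**2 - 4)

Every term has a factor of v**2; factoring it out leaves -9v**4 + 16.
Recognize a difference of squares with the parts 4 and 3v**2.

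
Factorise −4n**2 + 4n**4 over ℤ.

Every term has a factor of 4n**2. Then n**2 − 1 = (n)² − (1)².

4n**2(n + 1)(n − 1)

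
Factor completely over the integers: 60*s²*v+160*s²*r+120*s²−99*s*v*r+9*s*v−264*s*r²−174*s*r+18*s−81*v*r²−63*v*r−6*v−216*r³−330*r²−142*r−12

(4*s−9*r−1)*(5*s+3*r+2)*(3*v+8*r+6)

Group: 3*v*(20*s²−33*s*r+3*s−27*r²−21*r−2) + (8*r+6)*(20*s²−33*s*r+3*s−27*r²−21*r−2); both groups contain (20*s²−33*s*r+3*s−27*r²−21*r−2), so (3*v+8*r+6) is a factor with cofactor 20*s²−33*s*r+3*s−27*r²−21*r−2.
The cofactor groups again: 20*s²−33*s*r+3*s−27*r²−21*r−2 = 5*s*(4*s−9*r−1) + (3*r+2)*(4*s−9*r−1); both groups contain (4*s−9*r−1), giving (5*s+3*r+2)*(4*s−9*r−1).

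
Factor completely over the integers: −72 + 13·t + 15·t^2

Need a pair with product 15·(−72) = −1080 and sum 13: that's 40 and −27.
Split the middle term: 15·t^2 + 40·t − 27·t − 72 = 5·t·(3·t + 8) − 9·(3·t + 8).

(3·t + 8)·(5·t − 9)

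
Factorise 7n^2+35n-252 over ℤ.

7(n+9)(n-4)

Pull out the common factor 7, then factor the remaining trinomial.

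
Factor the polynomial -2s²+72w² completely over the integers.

2(6w-s)(6w+s)

Pull out the common factor 2; 36w²-s² is a difference of squares.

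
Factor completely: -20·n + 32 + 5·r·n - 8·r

(5·n - 8)·(r - 4)

Group as (5·r·n - 8·r) + (-20·n + 32) = r·(5·n - 8) - 4·(5·n - 8).
Both groups share the factor (5·n - 8).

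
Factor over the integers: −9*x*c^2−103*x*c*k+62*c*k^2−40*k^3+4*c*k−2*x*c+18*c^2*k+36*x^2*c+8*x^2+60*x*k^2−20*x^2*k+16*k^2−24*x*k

(x−2*k)*(4*x−c−4*k)*(9*c−5*k+2)

Group: 4*x*(9*x*c−5*x*k+2*x−18*c*k+10*k^2−4*k) + (−c−4*k)*(9*x*c−5*x*k+2*x−18*c*k+10*k^2−4*k); both groups contain (9*x*c−5*x*k+2*x−18*c*k+10*k^2−4*k), so (4*x−c−4*k) is a factor with cofactor 9*x*c−5*x*k+2*x−18*c*k+10*k^2−4*k.
The cofactor groups again: 9*x*c−5*x*k+2*x−18*c*k+10*k^2−4*k = x*(9*c−5*k+2) − 2*k*(9*c−5*k+2); both groups contain (9*c−5*k+2), giving (x−2*k)*(9*c−5*k+2).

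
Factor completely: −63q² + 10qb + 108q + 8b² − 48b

−(9q − 4b)(7q + 2b − 12)

Group: −7q(9q − 4b) + (−2b + 12)(9q − 4b); both groups contain (9q − 4b).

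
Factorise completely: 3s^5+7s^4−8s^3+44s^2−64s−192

Testing divisors of the constant over divisors of the leading coefficient, s = −4/3 is a root, so (3s+4) is a factor; dividing leaves s^4+s^3−4s^2+20s−48.
Next, s = 2 is a root, giving the factor (s−2) and quotient s^3+3s^2+2s+24.
Continuing, s = −4 is a root, so (s+4) divides it; the quotient is s^2−s+6.
The quadratic s^2−s+6 has discriminant −23 < 0 and is irreducible over ℤ.

(3s+4)(s+4)(s−2)(s^2−s+6)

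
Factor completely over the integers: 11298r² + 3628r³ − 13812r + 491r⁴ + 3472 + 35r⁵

(5r − 2)(7r − 4)(r + 7)(r² + 8r + 62)

Trying the rational-root candidates, r = 4/7 is a root, giving the factor (7r − 4) and quotient 5r⁴ + 73r³ + 560r² + 1934r − 868.
Then r = −7 is a root, so (r + 7) divides it; the quotient is 5r³ + 38r² + 294r − 124.
Then r = 2/5 is a root, giving the factor (5r − 2) and quotient r² + 8r + 62.
The quadratic r² + 8r + 62 has discriminant −184 < 0 and is irreducible over ℤ.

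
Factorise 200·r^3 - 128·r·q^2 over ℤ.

Pull out the common factor 8·r; 25·r^2 - 16·q^2 is a difference of squares.

8·r·(5·r - 4·q)·(5·r + 4·q)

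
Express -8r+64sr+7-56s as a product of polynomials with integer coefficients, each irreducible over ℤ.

(8r-7)(8s-1)

Group as (64sr-56s) + (-8r+7) = 8s(8r-7) - (8r-7).
Both groups share the factor (8r-7).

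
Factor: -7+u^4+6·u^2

(u+1)·(u-1)·(u^2+7)

Substitute w = u^2 to get a quadratic in w, then factor.
u^2+7 is irreducible over ℤ (always positive, so no real roots).
u^2-1 is a difference of squares.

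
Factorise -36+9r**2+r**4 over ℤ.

(r**2+12)(r**2-3)

Substitute u = r**2 to get a quadratic in u, then factor.
r**2+12 is irreducible over ℤ (always positive, so no real roots).
r**2-3 is irreducible over ℤ (3 is not a perfect square).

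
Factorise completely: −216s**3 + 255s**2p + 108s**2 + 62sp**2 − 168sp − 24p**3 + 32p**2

Group: 3s(−72s**2 − 11sp + 36s + 6p**2 − 8p) − 4p(−72s**2 − 11sp + 36s + 6p**2 − 8p); both groups contain (−72s**2 − 11sp + 36s + 6p**2 − 8p), so (3s − 4p) is a factor with cofactor −72s**2 − 11sp + 36s + 6p**2 − 8p.
The cofactor groups again: −72s**2 − 11sp + 36s + 6p**2 − 8p = −8s(9s − 2p) + (−3p + 4)(9s − 2p); both groups contain (9s − 2p), giving −(8s + 3p − 4)(9s − 2p).

−(9s − 2p)(3s − 4p)(8s + 3p − 4)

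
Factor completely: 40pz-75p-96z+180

(5p-12)(8z-15)

Group as (40pz-75p) + (-96z+180) = 5p(8z-15) - 12(8z-15).
Both groups share the factor (8z-15).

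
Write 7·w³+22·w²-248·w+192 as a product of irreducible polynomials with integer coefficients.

(7·w-6)·(w+8)·(w-4)

Trying the rational-root candidates, w = 4 is a root, so (w-4) divides it; the quotient is 7·w²+50·w-48.
The remaining quadratic factors as (w+8)(7·w-6).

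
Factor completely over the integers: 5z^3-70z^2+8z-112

(z-14)(5z^2+8)

Group as (5z^3+8z) + (-70z^2-112) = z(5z^2+8) - 14(5z^2+8).
Both groups share the factor (5z^2+8).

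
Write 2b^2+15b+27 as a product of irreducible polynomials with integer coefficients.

(2b+9)(b+3)

Need a pair with product 2·27 = 54 and sum 15: that's 6 and 9.
Split the middle term: 2b^2+6b + 9b+27 = 2b(b+3) + 9(b+3).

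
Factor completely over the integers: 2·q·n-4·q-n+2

(2·q-1)·(n-2)

Group as (2·q·n-4·q) + (-n+2) = 2·q·(n-2) - (n-2).
Both groups share the factor (n-2).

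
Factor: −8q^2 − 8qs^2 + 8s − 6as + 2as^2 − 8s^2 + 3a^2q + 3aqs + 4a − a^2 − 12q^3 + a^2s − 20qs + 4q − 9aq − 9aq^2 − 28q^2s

(3q + s − 1)(a + q + 2s)(a − 4q − 4)

Group: a(3aq + as − a − 12q^2 − 4qs − 8q − 4s + 4) + (q + 2s)(3aq + as − a − 12q^2 − 4qs − 8q − 4s + 4); both groups contain (3aq + as − a − 12q^2 − 4qs − 8q − 4s + 4), so (a + q + 2s) is a factor with cofactor 3aq + as − a − 12q^2 − 4qs − 8q − 4s + 4.
The cofactor groups again: 3aq + as − a − 12q^2 − 4qs − 8q − 4s + 4 = a(3q + s − 1) + (−4q − 4)(3q + s − 1); both groups contain (3q + s − 1), giving (a − 4q − 4)(3q + s − 1).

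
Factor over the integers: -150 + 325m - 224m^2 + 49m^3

By the rational root theorem, m = 10/7 is a root, giving the factor (7m - 10) and quotient 7m^2 - 22m + 15.
The remaining quadratic factors as (7m - 15)(m - 1).

(7m - 10)(7m - 15)(m - 1)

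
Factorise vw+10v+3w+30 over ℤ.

(v+3)(w+10)

Group as (vw+10v) + (3w+30) = v(w+10) + 3(w+10).
Both groups share the factor (w+10).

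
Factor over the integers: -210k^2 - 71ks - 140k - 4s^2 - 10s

Group: -15k(14k + s) + (-4s - 10)(14k + s); both groups contain (14k + s).

-(14k + s)(15k + 4s + 10)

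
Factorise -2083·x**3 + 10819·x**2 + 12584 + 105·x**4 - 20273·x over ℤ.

Trying the rational-root candidates, x = 8/5 is a root, so (5·x - 8) is a factor; dividing leaves 21·x**3 - 383·x**2 + 1551·x - 1573.
Next, x = 11/7 is a root, giving the factor (7·x - 11) and quotient 3·x**2 - 50·x + 143.
The remaining quadratic factors as (x - 13)(3·x - 11).

(3·x - 11)·(5·x - 8)·(7·x - 11)·(x - 13)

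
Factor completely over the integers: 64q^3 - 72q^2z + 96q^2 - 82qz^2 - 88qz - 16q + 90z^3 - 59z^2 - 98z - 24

(2q - 2z + 3)(4q - 5z - 2)(8q + 9z + 4)

Group: 2q(32q^2 - 4qz - 45z^2 - 38z - 8) + (-2z + 3)(32q^2 - 4qz - 45z^2 - 38z - 8); both groups contain (32q^2 - 4qz - 45z^2 - 38z - 8), so (2q - 2z + 3) is a factor with cofactor 32q^2 - 4qz - 45z^2 - 38z - 8.
The cofactor groups again: 32q^2 - 4qz - 45z^2 - 38z - 8 = 4q(8q + 9z + 4) + (-5z - 2)(8q + 9z + 4); both groups contain (8q + 9z + 4), giving (4q - 5z - 2)(8q + 9z + 4).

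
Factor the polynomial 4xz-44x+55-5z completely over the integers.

Group as (4xz-44x) + (-5z+55) = 4x(z-11) - 5(z-11).
Both groups share the factor (z-11).

(4x-5)(z-11)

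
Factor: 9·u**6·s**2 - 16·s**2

s**2·(3·u**3 + 4)·(3·u**3 - 4)

Every term has a factor of s**2; factoring it out leaves 9·u**6 - 16.
Recognize a difference of squares with the parts 3·u**3 and 4.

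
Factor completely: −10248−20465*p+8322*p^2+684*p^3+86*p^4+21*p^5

(3*p−7)*(7*p+3)*(p+8)*(p^2−2*p+61)

Testing divisors of the constant over divisors of the leading coefficient, p = −8 is a root, so (p+8) is a factor; dividing leaves 21*p^4−82*p^3+1340*p^2−2398*p−1281.
Continuing, p = 7/3 is a root, giving the factor (3*p−7) and quotient 7*p^3−11*p^2+421*p+183.
Then p = −3/7 is a root, giving the factor (7*p+3) and quotient p^2−2*p+61.
The quadratic p^2−2*p+61 has discriminant −240 < 0 and is irreducible over ℤ.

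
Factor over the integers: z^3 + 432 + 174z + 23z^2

(z + 6)(z + 8)(z + 9)

Among the possible rational roots, z = -8 is a root, giving the factor (z + 8) and quotient z^2 + 15z + 54.
The remaining quadratic factors as (z + 9)(z + 6).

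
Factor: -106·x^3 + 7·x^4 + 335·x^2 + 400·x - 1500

(7·x - 15)·(x + 2)·(x - 10)·(x - 5)

Among the possible rational roots, x = 5 is a root, so (x - 5) divides it; the quotient is 7·x^3 - 71·x^2 - 20·x + 300.
Continuing, x = 15/7 is a root, giving the factor (7·x - 15) and quotient x^2 - 8·x - 20.
The remaining quadratic factors as (x - 10)(x + 2).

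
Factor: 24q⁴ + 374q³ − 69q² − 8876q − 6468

Among the possible rational roots, q = 14/3 is a root, giving the factor (3q − 14) and quotient 8q³ + 162q² + 733q + 462.
Continuing, q = −3/4 is a root, giving the factor (4q + 3) and quotient 2q² + 39q + 154.
The remaining quadratic factors as (2q + 11)(q + 14).

(2q + 11)(3q − 14)(4q + 3)(q + 14)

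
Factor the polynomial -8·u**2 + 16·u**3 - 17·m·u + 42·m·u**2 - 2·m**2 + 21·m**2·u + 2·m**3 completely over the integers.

(2·m + u)·(m + 2·u - 1)·(m + 8·u)

Group: 2·m·(m**2 + 10·m·u - m + 16·u**2 - 8·u) + u·(m**2 + 10·m·u - m + 16·u**2 - 8·u); both groups contain (m**2 + 10·m·u - m + 16·u**2 - 8·u), so (2·m + u) is a factor with cofactor m**2 + 10·m·u - m + 16·u**2 - 8·u.
The cofactor groups again: m**2 + 10·m·u - m + 16·u**2 - 8·u = m·(m + 2·u - 1) + 8·u·(m + 2·u - 1); both groups contain (m + 2·u - 1), giving (m + 8·u)·(m + 2·u - 1).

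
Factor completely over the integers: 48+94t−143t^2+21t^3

(3t+1)(7t−8)(t−6)

By the rational root theorem, t = 6 is a root, so (t−6) is a factor; dividing leaves 21t^2−17t−8.
The remaining quadratic factors as (3t+1)(7t−8).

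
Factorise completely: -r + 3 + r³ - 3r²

(r + 1)(r - 1)(r - 3)

Among the possible rational roots, r = -1 is a root, giving the factor (r + 1) and quotient r² - 4r + 3.
The remaining quadratic factors as (r - 1)(r - 3).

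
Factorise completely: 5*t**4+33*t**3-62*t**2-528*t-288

(5*t+3)*(t+4)*(t+6)*(t-4)

Testing divisors of the constant over divisors of the leading coefficient, t = -6 is a root, so (t+6) divides it; the quotient is 5*t**3+3*t**2-80*t-48.
Next, t = -4 is a root, so (t+4) divides it; the quotient is 5*t**2-17*t-12.
The remaining quadratic factors as (t-4)(5*t+3).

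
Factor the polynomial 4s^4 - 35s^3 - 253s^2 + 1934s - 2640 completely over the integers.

Trying the rational-root candidates, s = 2 is a root, so (s - 2) divides it; the quotient is 4s^3 - 27s^2 - 307s + 1320.
Next, s = 15/4 is a root, so (4s - 15) is a factor; dividing leaves s^2 - 3s - 88.
The remaining quadratic factors as (s - 11)(s + 8).

(4s - 15)(s + 8)(s - 11)(s - 2)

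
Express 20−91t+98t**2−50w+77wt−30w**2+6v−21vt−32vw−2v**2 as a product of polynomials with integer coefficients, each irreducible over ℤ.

−(2v+2w−7t+4)(v+15w+14t−5)

Group: −2v(v+15w+14t−5) + (−2w+7t−4)(v+15w+14t−5); both groups contain (v+15w+14t−5).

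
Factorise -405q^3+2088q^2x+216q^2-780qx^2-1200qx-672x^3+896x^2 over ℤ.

-(15q+6x-8)(3q-14x)(9q-8x)

Group: 15q(-27q^2+150qx-112x^2) + (6x-8)(-27q^2+150qx-112x^2); both groups contain (-27q^2+150qx-112x^2), so (15q+6x-8) is a factor with cofactor -27q^2+150qx-112x^2.
The cofactor groups again: -27q^2+150qx-112x^2 = -9q(3q-14x) + 8x(3q-14x); both groups contain (3q-14x), giving -(9q-8x)(3q-14x).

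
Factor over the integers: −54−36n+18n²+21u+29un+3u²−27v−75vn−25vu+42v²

(7v−3u−2n+6)(6v−u−9n−9)

Group: 6v(7v−3u−2n+6) + (−u−9n−9)(7v−3u−2n+6); both groups contain (7v−3u−2n+6).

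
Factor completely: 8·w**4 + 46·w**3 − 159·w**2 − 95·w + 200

Trying the rational-root candidates, w = −8 is a root, so (w + 8) is a factor; dividing leaves 8·w**3 − 18·w**2 − 15·w + 25.
Continuing, w = 5/2 is a root, so (2·w − 5) is a factor; dividing leaves 4·w**2 + w − 5.
The remaining quadratic factors as (4·w + 5)(w − 1).

(2·w − 5)·(4·w + 5)·(w + 8)·(w − 1)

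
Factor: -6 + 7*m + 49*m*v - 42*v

Group as (49*m*v + 7*m) + (-42*v - 6) = 7*m*(7*v + 1) - 6*(7*v + 1).
Both groups share the factor (7*v + 1).

(7*m - 6)*(7*v + 1)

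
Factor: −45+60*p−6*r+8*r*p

Group as (8*r*p−6*r) + (60*p−45) = 2*r*(4*p−3) + 15*(4*p−3).
Both groups share the factor (4*p−3).

(2*r+15)*(4*p−3)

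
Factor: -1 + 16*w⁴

(2*w + 1)*(2*w - 1)*(4*w² + 1)

Write as (4*w²)² − (1)², then factor 4*w² - 1 once more.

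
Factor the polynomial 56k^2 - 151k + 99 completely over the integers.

(7k - 11)(8k - 9)

Need a pair with product 56·99 = 5544 and sum -151: that's -63 and -88.
Split the middle term: 56k^2 - 63k - 88k + 99 = 7k(8k - 9) - 11(8k - 9).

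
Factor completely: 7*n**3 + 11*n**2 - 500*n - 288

Trying the rational-root candidates, n = -4/7 is a root, giving the factor (7*n + 4) and quotient n**2 + n - 72.
The remaining quadratic factors as (n + 9)(n - 8).

(7*n + 4)*(n + 9)*(n - 8)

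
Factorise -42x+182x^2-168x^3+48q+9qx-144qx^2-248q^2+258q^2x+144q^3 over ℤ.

(2q+4x-3)(8q-7x)(9q+6x-2)

Group: 8q(18q^2+48qx-31q+24x^2-26x+6) - 7x(18q^2+48qx-31q+24x^2-26x+6); both groups contain (18q^2+48qx-31q+24x^2-26x+6), so (8q-7x) is a factor with cofactor 18q^2+48qx-31q+24x^2-26x+6.
The cofactor groups again: 18q^2+48qx-31q+24x^2-26x+6 = 9q(2q+4x-3) + (6x-2)(2q+4x-3); both groups contain (2q+4x-3), giving (9q+6x-2)(2q+4x-3).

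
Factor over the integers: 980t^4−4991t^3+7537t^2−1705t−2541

(4t−7)(5t−11)(7t+3)(7t−11)

By the rational root theorem, t = 11/5 is a root, so (5t−11) is a factor; dividing leaves 196t^3−567t^2+260t+231.
Then t = −3/7 is a root, so (7t+3) is a factor; dividing leaves 28t^2−93t+77.
The remaining quadratic factors as (7t−11)(4t−7).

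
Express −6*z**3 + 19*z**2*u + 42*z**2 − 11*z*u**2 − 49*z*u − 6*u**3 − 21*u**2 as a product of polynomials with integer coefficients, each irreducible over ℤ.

−(z − 2*u − 7)*(2*z − 3*u)*(3*z + u)

Group: 2*z*(−3*z**2 + 5*z*u + 21*z + 2*u**2 + 7*u) − 3*u*(−3*z**2 + 5*z*u + 21*z + 2*u**2 + 7*u); both groups contain (−3*z**2 + 5*z*u + 21*z + 2*u**2 + 7*u), so (2*z − 3*u) is a factor with cofactor −3*z**2 + 5*z*u + 21*z + 2*u**2 + 7*u.
The cofactor groups again: −3*z**2 + 5*z*u + 21*z + 2*u**2 + 7*u = −z*(3*z + u) + (2*u + 7)*(3*z + u); both groups contain (3*z + u), giving −(z − 2*u − 7)*(3*z + u).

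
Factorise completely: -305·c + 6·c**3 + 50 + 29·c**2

By the rational root theorem, c = 1/6 is a root, so (6·c - 1) divides it; the quotient is c**2 + 5·c - 50.
The remaining quadratic factors as (c + 10)(c - 5).

(6·c - 1)·(c + 10)·(c - 5)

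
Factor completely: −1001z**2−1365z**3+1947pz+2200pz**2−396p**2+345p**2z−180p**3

−(12p−7z)(3p−13z)(5p+15z+11)

Group: 3p(−60p**2−145pz−132p+105z**2+77z) − 13z(−60p**2−145pz−132p+105z**2+77z); both groups contain (−60p**2−145pz−132p+105z**2+77z), so (3p−13z) is a factor with cofactor −60p**2−145pz−132p+105z**2+77z.
The cofactor groups again: −60p**2−145pz−132p+105z**2+77z = −5p(12p−7z) + (−15z−11)(12p−7z); both groups contain (12p−7z), giving −(5p+15z+11)(12p−7z).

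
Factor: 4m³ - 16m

Pull out the common factor 4m; m² - 4 is a difference of squares.

4m(m + 2)(m - 2)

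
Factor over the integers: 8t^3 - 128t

8t(t + 4)(t - 4)

Factor out 8t, leaving t^2 - 16, which is a difference of two squares.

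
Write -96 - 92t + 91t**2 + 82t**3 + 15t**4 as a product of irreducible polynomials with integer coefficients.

(3t + 8)(5t + 4)(t + 3)(t - 1)

Trying the rational-root candidates, t = -4/5 is a root, so (5t + 4) divides it; the quotient is 3t**3 + 14t**2 + 7t - 24.
Continuing, t = 1 is a root, so (t - 1) divides it; the quotient is 3t**2 + 17t + 24.
The remaining quadratic factors as (t + 3)(3t + 8).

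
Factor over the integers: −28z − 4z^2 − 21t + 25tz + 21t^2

Group: 7t(3t + 4z) + (−z − 7)(3t + 4z); both groups contain (3t + 4z).

(3t + 4z)(7t − z − 7)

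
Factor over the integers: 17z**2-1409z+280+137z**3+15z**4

(3z-8)(5z-1)(z+5)(z+7)

Among the possible rational roots, z = -7 is a root, so (z+7) is a factor; dividing leaves 15z**3+32z**2-207z+40.
Then z = 8/3 is a root, so (3z-8) divides it; the quotient is 5z**2+24z-5.
The remaining quadratic factors as (z+5)(5z-1).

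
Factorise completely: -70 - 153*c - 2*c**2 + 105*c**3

(3*c + 2)*(5*c - 7)*(7*c + 5)

Trying the rational-root candidates, c = 7/5 is a root, so (5*c - 7) is a factor; dividing leaves 21*c**2 + 29*c + 10.
The remaining quadratic factors as (3*c + 2)(7*c + 5).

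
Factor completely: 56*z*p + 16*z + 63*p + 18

Group as (56*z*p + 16*z) + (63*p + 18) = 8*z*(7*p + 2) + 9*(7*p + 2).
Both groups share the factor (7*p + 2).

(7*p + 2)*(8*z + 9)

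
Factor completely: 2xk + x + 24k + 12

Group as (2xk + x) + (24k + 12) = x(2k + 1) + 12(2k + 1).
Both groups share the factor (2k + 1).

(2k + 1)(x + 12)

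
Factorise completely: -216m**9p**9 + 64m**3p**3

-8m**3p**3(3m**2p**2 - 2)(9m**4p**4 + 6m**2p**2 + 4)

Factor out 8m**3p**3 first: what remains is -27m**6p**6 + 8.
Recognize a difference of cubes with the parts 2 and 3m**2p**2.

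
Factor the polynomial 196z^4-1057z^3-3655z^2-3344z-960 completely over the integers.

(4z+3)(7z+5)(7z+8)(z-8)

By the rational root theorem, z = -3/4 is a root, so (4z+3) is a factor; dividing leaves 49z^3-301z^2-688z-320.
Then z = 8 is a root, so (z-8) divides it; the quotient is 49z^2+91z+40.
The remaining quadratic factors as (7z+5)(7z+8).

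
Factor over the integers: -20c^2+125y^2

Every term has a factor of 5. Then 25y^2-4c^2 = (5y)² − (2c)².

5(5y-2c)(5y+2c)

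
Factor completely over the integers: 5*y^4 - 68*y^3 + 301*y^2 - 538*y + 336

Among the possible rational roots, y = 7 is a root, giving the factor (y - 7) and quotient 5*y^3 - 33*y^2 + 70*y - 48.
Then y = 8/5 is a root, giving the factor (5*y - 8) and quotient y^2 - 5*y + 6.
The remaining quadratic factors as (y - 2)(y - 3).

(5*y - 8)*(y - 2)*(y - 3)*(y - 7)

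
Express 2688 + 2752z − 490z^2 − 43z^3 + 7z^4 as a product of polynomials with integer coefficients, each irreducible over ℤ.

Trying the rational-root candidates, z = 7 is a root, giving the factor (z − 7) and quotient 7z^3 + 6z^2 − 448z − 384.
Next, z = −8 is a root, so (z + 8) divides it; the quotient is 7z^2 − 50z − 48.
The remaining quadratic factors as (7z + 6)(z − 8).

(7z + 6)(z + 8)(z − 7)(z − 8)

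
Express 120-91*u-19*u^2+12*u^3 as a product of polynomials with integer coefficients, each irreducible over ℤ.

Testing divisors of the constant over divisors of the leading coefficient, u = 5/4 is a root, so (4*u-5) is a factor; dividing leaves 3*u^2-u-24.
The remaining quadratic factors as (3*u+8)(u-3).

(3*u+8)*(4*u-5)*(u-3)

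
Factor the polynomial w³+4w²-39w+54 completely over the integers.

Testing divisors of the constant over divisors of the leading coefficient, w = 2 is a root, so (w-2) divides it; the quotient is w²+6w-27.
The remaining quadratic factors as (w+9)(w-3).

(w+9)(w-2)(w-3)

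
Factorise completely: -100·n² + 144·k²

Every term has a factor of 4. Then 36·k² - 25·n² = (6·k)² − (5·n)².

4·(6·k + 5·n)·(6·k - 5·n)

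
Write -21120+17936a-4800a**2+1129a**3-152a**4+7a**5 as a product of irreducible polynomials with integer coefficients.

Among the possible rational roots, a = 8 is a root, giving the factor (a-8) and quotient 7a**4-96a**3+361a**2-1912a+2640.
Continuing, a = 11 is a root, so (a-11) is a factor; dividing leaves 7a**3-19a**2+152a-240.
Then a = 12/7 is a root, so (7a-12) divides it; the quotient is a**2-a+20.
The quadratic a**2-a+20 has discriminant -79 < 0 and is irreducible over ℤ.

(7a-12)(a-11)(a-8)(a**2-a+20)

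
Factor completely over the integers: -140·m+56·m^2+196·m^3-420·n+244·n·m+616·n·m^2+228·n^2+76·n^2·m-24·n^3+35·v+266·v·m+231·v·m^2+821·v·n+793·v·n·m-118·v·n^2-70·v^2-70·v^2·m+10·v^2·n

Group: 10·v·(v·n-7·v·m-7·v-12·n^2+80·n·m+84·n+28·m^2+28·m) + (2·n+7·m-5)·(v·n-7·v·m-7·v-12·n^2+80·n·m+84·n+28·m^2+28·m); both groups contain (v·n-7·v·m-7·v-12·n^2+80·n·m+84·n+28·m^2+28·m), so (10·v+2·n+7·m-5) is a factor with cofactor v·n-7·v·m-7·v-12·n^2+80·n·m+84·n+28·m^2+28·m.
The cofactor groups again: v·n-7·v·m-7·v-12·n^2+80·n·m+84·n+28·m^2+28·m = v·(n-7·m-7) + (-12·n-4·m)·(n-7·m-7); both groups contain (n-7·m-7), giving (v-12·n-4·m)·(n-7·m-7).

(v-12·n-4·m)·(n-7·m-7)·(10·v+2·n+7·m-5)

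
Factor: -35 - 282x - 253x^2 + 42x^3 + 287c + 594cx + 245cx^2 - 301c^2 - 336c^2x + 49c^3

(7c + x - 7)(7c - 7x - 1)(c - 6x - 5)

Group: 7c(7c^2 - 49cx - 36c + 42x^2 + 41x + 5) + (x - 7)(7c^2 - 49cx - 36c + 42x^2 + 41x + 5); both groups contain (7c^2 - 49cx - 36c + 42x^2 + 41x + 5), so (7c + x - 7) is a factor with cofactor 7c^2 - 49cx - 36c + 42x^2 + 41x + 5.
The cofactor groups again: 7c^2 - 49cx - 36c + 42x^2 + 41x + 5 = c(7c - 7x - 1) + (-6x - 5)(7c - 7x - 1); both groups contain (7c - 7x - 1), giving (c - 6x - 5)(7c - 7x - 1).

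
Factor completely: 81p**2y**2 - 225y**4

9y**2(3p + 5y)(3p - 5y)

Factor out 9y**2, leaving 9p**2 - 25y**2, which is a difference of two squares.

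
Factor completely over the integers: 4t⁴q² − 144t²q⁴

4q²t²(t − 6q)(t + 6q)

Every term has a factor of 4t²q². Then t² − 36q² = (t)² − (6q)².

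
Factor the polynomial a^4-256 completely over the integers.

(a+4)(a-4)(a^2+16)

(a)⁴ − (4)⁴ = ((a)² − (4)²)((a)² + (4)²); the first factor splits again, the second (a^2+16) is irreducible.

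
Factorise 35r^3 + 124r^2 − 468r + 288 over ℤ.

Testing divisors of the constant over divisors of the leading coefficient, r = −6 is a root, giving the factor (r + 6) and quotient 35r^2 − 86r + 48.
The remaining quadratic factors as (7r − 6)(5r − 8).

(5r − 8)(7r − 6)(r + 6)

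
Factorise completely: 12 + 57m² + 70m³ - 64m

Among the possible rational roots, m = -3/2 is a root, so (2m + 3) divides it; the quotient is 35m² - 24m + 4.
The remaining quadratic factors as (7m - 2)(5m - 2).

(2m + 3)(5m - 2)(7m - 2)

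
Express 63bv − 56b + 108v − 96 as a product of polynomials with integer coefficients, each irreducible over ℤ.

(7b + 12)(9v − 8)

Group as (63bv − 56b) + (108v − 96) = 7b(9v − 8) + 12(9v − 8).
Both groups share the factor (9v − 8).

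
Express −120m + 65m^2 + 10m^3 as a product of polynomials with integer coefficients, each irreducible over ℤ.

Pull out the common factor 5m, then factor the remaining trinomial.

5m(2m − 3)(m + 8)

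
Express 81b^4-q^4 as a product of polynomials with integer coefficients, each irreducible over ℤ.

(3b+q)(3b-q)(9b^2+q^2)

Difference of squares twice: with A = 3b and B = q, A⁴ − B⁴ = (A² − B²)(A² + B²), and A² − B² factors again.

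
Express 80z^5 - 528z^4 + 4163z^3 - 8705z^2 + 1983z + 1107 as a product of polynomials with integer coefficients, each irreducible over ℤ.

Trying the rational-root candidates, z = -1/4 is a root, giving the factor (4z + 1) and quotient 20z^4 - 137z^3 + 1075z^2 - 2445z + 1107.
Continuing, z = 3/5 is a root, so (5z - 3) divides it; the quotient is 4z^3 - 25z^2 + 200z - 369.
Continuing, z = 9/4 is a root, so (4z - 9) is a factor; dividing leaves z^2 - 4z + 41.
The quadratic z^2 - 4z + 41 has discriminant -148 < 0 and is irreducible over ℤ.

(4z + 1)(4z - 9)(5z - 3)(z^2 - 4z + 41)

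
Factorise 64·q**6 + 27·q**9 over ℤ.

q**6·(3·q + 4)·(9·q**2 - 12·q + 16)

Pull out the common factor q**6, leaving 27·q**3 + 64.
Recognize a sum of cubes with the parts 3·q and 4.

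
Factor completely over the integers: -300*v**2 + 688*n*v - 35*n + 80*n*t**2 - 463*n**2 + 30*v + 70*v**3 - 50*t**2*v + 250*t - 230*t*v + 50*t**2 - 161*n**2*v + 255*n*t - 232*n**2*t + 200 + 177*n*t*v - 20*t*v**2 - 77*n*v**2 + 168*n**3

(3*n - 2*t + 2*v - 8)*(7*n - 5*t - 7*v - 5)*(8*n - 5*v + 5)

Group: 8*n*(21*n**2 - 29*n*t - 7*n*v - 71*n + 10*t**2 + 4*t*v + 50*t - 14*v**2 + 46*v + 40) + (-5*v + 5)*(21*n**2 - 29*n*t - 7*n*v - 71*n + 10*t**2 + 4*t*v + 50*t - 14*v**2 + 46*v + 40); both groups contain (21*n**2 - 29*n*t - 7*n*v - 71*n + 10*t**2 + 4*t*v + 50*t - 14*v**2 + 46*v + 40), so (8*n - 5*v + 5) is a factor with cofactor 21*n**2 - 29*n*t - 7*n*v - 71*n + 10*t**2 + 4*t*v + 50*t - 14*v**2 + 46*v + 40.
The cofactor groups again: 21*n**2 - 29*n*t - 7*n*v - 71*n + 10*t**2 + 4*t*v + 50*t - 14*v**2 + 46*v + 40 = 3*n*(7*n - 5*t - 7*v - 5) + (-2*t + 2*v - 8)*(7*n - 5*t - 7*v - 5); both groups contain (7*n - 5*t - 7*v - 5), giving (3*n - 2*t + 2*v - 8)*(7*n - 5*t - 7*v - 5).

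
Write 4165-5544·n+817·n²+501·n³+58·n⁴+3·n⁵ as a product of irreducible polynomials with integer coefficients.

(3·n-5)·(n+7)·(n-1)·(n²+15·n+119)

Testing divisors of the constant over divisors of the leading coefficient, n = -7 is a root, giving the factor (n+7) and quotient 3·n⁴+37·n³+242·n²-877·n+595.
Next, n = 1 is a root, so (n-1) divides it; the quotient is 3·n³+40·n²+282·n-595.
Continuing, n = 5/3 is a root, giving the factor (3·n-5) and quotient n²+15·n+119.
The quadratic n²+15·n+119 has discriminant -251 < 0 and is irreducible over ℤ.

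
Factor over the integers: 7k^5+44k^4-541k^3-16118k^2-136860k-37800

(7k+2)(k+10)(k-15)(k^2+11k+126)

Testing divisors of the constant over divisors of the leading coefficient, k = 15 is a root, giving the factor (k-15) and quotient 7k^4+149k^3+1694k^2+9292k+2520.
Next, k = -2/7 is a root, giving the factor (7k+2) and quotient k^3+21k^2+236k+1260.
Next, k = -10 is a root, so (k+10) divides it; the quotient is k^2+11k+126.
The quadratic k^2+11k+126 has discriminant -383 < 0 and is irreducible over ℤ.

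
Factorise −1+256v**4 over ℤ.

(4v)⁴ − (1)⁴ = ((4v)² − (1)²)((4v)² + (1)²); the first factor splits again, the second (16v**2+1) is irreducible.

(4v+1)(4v−1)(16v**2+1)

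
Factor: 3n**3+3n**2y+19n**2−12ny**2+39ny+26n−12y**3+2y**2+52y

(3n−6y+13)(n+2y)(n+y+2)

Group: n(3n**2+13n−12y**2+26y) + (y+2)(3n**2+13n−12y**2+26y); both groups contain (3n**2+13n−12y**2+26y), so (n+y+2) is a factor with cofactor 3n**2+13n−12y**2+26y.
The cofactor groups again: 3n**2+13n−12y**2+26y = 3n(n+2y) + (−6y+13)(n+2y); both groups contain (n+2y), giving (3n−6y+13)(n+2y).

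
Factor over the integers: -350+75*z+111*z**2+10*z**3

Among the possible rational roots, z = -10 is a root, so (z+10) divides it; the quotient is 10*z**2+11*z-35.
The remaining quadratic factors as (5*z-7)(2*z+5).

(2*z+5)*(5*z-7)*(z+10)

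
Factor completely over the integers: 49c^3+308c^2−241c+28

(7c−1)(7c−4)(c+7)

By the rational root theorem, c = 4/7 is a root, giving the factor (7c−4) and quotient 7c^2+48c−7.
The remaining quadratic factors as (7c−1)(c+7).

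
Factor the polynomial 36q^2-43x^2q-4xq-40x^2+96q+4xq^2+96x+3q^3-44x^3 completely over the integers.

-(11x-3q-12)(4x+q+8)(x+q)

Group: 4x(-11x^2-8xq+12x+3q^2+12q) + (q+8)(-11x^2-8xq+12x+3q^2+12q); both groups contain (-11x^2-8xq+12x+3q^2+12q), so (4x+q+8) is a factor with cofactor -11x^2-8xq+12x+3q^2+12q.
The cofactor groups again: -11x^2-8xq+12x+3q^2+12q = -11x(x+q) + (3q+12)(x+q); both groups contain (x+q), giving -(11x-3q-12)(x+q).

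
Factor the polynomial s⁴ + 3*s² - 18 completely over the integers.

Substitute u = s² to get a quadratic in u, then factor.
s² + 6 is irreducible over ℤ (always positive, so no real roots).
s² - 3 is irreducible over ℤ (3 is not a perfect square).

(s² + 6)*(s² - 3)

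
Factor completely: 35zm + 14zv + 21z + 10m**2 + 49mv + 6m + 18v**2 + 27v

Group: 5m(7z + 2m + 9v) + (2v + 3)(7z + 2m + 9v); both groups contain (7z + 2m + 9v).

(7z + 2m + 9v)(5m + 2v + 3)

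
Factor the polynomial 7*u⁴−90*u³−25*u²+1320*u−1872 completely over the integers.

By the rational root theorem, u = 13/7 is a root, so (7*u−13) divides it; the quotient is u³−11*u²−24*u+144.
Then u = 12 is a root, giving the factor (u−12) and quotient u²+u−12.
The remaining quadratic factors as (u+4)(u−3).

(7*u−13)*(u+4)*(u−12)*(u−3)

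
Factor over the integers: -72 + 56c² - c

(7c - 8)(8c + 9)

Need a pair with product 56·(-72) = -4032 and sum -1: that's 63 and -64.
Split the middle term: 56c² + 63c - 64c - 72 = 7c(8c + 9) - 8(8c + 9).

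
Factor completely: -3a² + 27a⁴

3a²(3a + 1)(3a - 1)

Every term has a factor of 3a². Then 9a² - 1 = (3a)² − (1)².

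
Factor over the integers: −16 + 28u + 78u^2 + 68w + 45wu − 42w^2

−(3w − 6u − 4)(14w + 13u − 4)

Group: −3w(14w + 13u − 4) + (6u + 4)(14w + 13u − 4); both groups contain (14w + 13u − 4).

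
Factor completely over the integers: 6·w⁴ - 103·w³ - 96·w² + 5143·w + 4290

(6·w + 5)·(w + 6)·(w - 11)·(w - 13)

By the rational root theorem, w = 11 is a root, giving the factor (w - 11) and quotient 6·w³ - 37·w² - 503·w - 390.
Continuing, w = 13 is a root, so (w - 13) divides it; the quotient is 6·w² + 41·w + 30.
The remaining quadratic factors as (w + 6)(6·w + 5).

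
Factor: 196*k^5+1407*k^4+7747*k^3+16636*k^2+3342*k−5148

(4*k+11)*(7*k+6)*(7*k−3)*(k^2+4*k+26)

By the rational root theorem, k = −6/7 is a root, giving the factor (7*k+6) and quotient 28*k^4+177*k^3+955*k^2+1558*k−858.
Next, k = −11/4 is a root, so (4*k+11) is a factor; dividing leaves 7*k^3+25*k^2+170*k−78.
Then k = 3/7 is a root, giving the factor (7*k−3) and quotient k^2+4*k+26.
The quadratic k^2+4*k+26 has discriminant −88 < 0 and is irreducible over ℤ.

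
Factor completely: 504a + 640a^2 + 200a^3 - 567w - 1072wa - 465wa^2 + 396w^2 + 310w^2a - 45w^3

-(5w - 5a - 9)(w - 5a - 7)(9w - 8a)

Group: 9w(-5w^2 + 30wa + 44w - 25a^2 - 80a - 63) - 8a(-5w^2 + 30wa + 44w - 25a^2 - 80a - 63); both groups contain (-5w^2 + 30wa + 44w - 25a^2 - 80a - 63), so (9w - 8a) is a factor with cofactor -5w^2 + 30wa + 44w - 25a^2 - 80a - 63.
The cofactor groups again: -5w^2 + 30wa + 44w - 25a^2 - 80a - 63 = -w(5w - 5a - 9) + (5a + 7)(5w - 5a - 9); both groups contain (5w - 5a - 9), giving -(w - 5a - 7)(5w - 5a - 9).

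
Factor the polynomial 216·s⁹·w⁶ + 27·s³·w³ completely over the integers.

Every term has a factor of 27·s³·w³; factoring it out leaves 8·s⁶·w³ + 1.
Recognize a sum of cubes with the parts 1 and 2·s²·w.

27·s³·w³·(2·s²·w + 1)·(4·s⁴·w² - 2·s²·w + 1)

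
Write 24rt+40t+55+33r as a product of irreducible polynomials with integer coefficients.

(3r+5)(8t+11)

Group as (24rt+33r) + (40t+55) = 3r(8t+11) + 5(8t+11).
Both groups share the factor (8t+11).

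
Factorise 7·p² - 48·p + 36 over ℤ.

Need a pair with product 7·36 = 252 and sum -48: that's -6 and -42.
Split the middle term: 7·p² - 6·p - 42·p + 36 = p·(7·p - 6) - 6·(7·p - 6).

(7·p - 6)·(p - 6)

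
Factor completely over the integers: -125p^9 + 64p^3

-p^3(5p^2 - 4)(25p^4 + 20p^2 + 16)

Every term has a factor of p^3; factoring it out leaves -125p^6 + 64.
Recognize a difference of cubes with the parts 4 and 5p^2.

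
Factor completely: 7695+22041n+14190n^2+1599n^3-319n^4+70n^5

(2n+1)(5n+9)(7n+15)(n^2-9n+57)

Trying the rational-root candidates, n = -9/5 is a root, so (5n+9) divides it; the quotient is 14n^4-89n^3+480n^2+1974n+855.
Continuing, n = -15/7 is a root, so (7n+15) divides it; the quotient is 2n^3-17n^2+105n+57.
Continuing, n = -1/2 is a root, so (2n+1) divides it; the quotient is n^2-9n+57.
The quadratic n^2-9n+57 has discriminant -147 < 0 and is irreducible over ℤ.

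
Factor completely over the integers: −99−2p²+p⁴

Substitute u = p² to get a quadratic in u, then factor.
p²−11 is irreducible over ℤ (11 is not a perfect square).
p²+9 is irreducible over ℤ (sum of squares).

(p²+9)(p²−11)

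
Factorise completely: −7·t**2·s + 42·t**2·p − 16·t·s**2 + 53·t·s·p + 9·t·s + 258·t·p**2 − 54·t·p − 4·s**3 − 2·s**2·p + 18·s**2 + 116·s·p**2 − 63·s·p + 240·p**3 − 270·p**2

−(s − 6·p)·(t + 2·s + 5·p)·(7·t + 2·s + 8·p − 9)

Group: s·(−7·t**2 − 16·t·s − 43·t·p + 9·t − 4·s**2 − 26·s·p + 18·s − 40·p**2 + 45·p) − 6·p·(−7·t**2 − 16·t·s − 43·t·p + 9·t − 4·s**2 − 26·s·p + 18·s − 40·p**2 + 45·p); both groups contain (−7·t**2 − 16·t·s − 43·t·p + 9·t − 4·s**2 − 26·s·p + 18·s − 40·p**2 + 45·p), so (s − 6·p) is a factor with cofactor −7·t**2 − 16·t·s − 43·t·p + 9·t − 4·s**2 − 26·s·p + 18·s − 40·p**2 + 45·p.
The cofactor groups again: −7·t**2 − 16·t·s − 43·t·p + 9·t − 4·s**2 − 26·s·p + 18·s − 40·p**2 + 45·p = −7·t·(t + 2·s + 5·p) + (−2·s − 8·p + 9)·(t + 2·s + 5·p); both groups contain (t + 2·s + 5·p), giving −(7·t + 2·s + 8·p − 9)·(t + 2·s + 5·p).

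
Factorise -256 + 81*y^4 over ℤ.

(3*y + 4)*(3*y - 4)*(9*y^2 + 16)

Write as (9*y^2)² − (16)², then factor 9*y^2 - 16 once more.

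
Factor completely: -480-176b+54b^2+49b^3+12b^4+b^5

(b+4)(b+5)(b-2)(b^2+5b+12)

Among the possible rational roots, b = -5 is a root, so (b+5) divides it; the quotient is b^4+7b^3+14b^2-16b-96.
Then b = -4 is a root, so (b+4) divides it; the quotient is b^3+3b^2+2b-24.
Next, b = 2 is a root, giving the factor (b-2) and quotient b^2+5b+12.
The quadratic b^2+5b+12 has discriminant -23 < 0 and is irreducible over ℤ.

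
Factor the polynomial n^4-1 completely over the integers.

(n)⁴ − (1)⁴ = ((n)² − (1)²)((n)² + (1)²); the first factor splits again, the second (n^2+1) is irreducible.

(n+1)·(n-1)·(n^2+1)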